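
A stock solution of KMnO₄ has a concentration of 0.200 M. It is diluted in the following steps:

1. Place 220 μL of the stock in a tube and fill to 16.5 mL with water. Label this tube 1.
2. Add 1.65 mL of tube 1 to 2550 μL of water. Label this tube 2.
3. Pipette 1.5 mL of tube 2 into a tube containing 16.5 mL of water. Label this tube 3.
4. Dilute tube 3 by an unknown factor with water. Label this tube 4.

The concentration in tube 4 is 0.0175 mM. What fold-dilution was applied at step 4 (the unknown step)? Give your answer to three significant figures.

Step 1: 220 μL brought to 16.5 mL → factor 16500/220 = 75
Step 2: 1.65 mL + 2550 μL = 4.2 mL total → factor 4.2/1.65 = 2.5455
Step 3: 1.5 mL + 16.5 mL = 18 mL total → factor 18/1.5 = 12
Step 4: unknown factor x
Product of known-step factors = 2290.9
Overall factor = 0.200 M / (0.0175 mM) = 11429
x = 11429 / 2290.9 = 4.99

4.99-fold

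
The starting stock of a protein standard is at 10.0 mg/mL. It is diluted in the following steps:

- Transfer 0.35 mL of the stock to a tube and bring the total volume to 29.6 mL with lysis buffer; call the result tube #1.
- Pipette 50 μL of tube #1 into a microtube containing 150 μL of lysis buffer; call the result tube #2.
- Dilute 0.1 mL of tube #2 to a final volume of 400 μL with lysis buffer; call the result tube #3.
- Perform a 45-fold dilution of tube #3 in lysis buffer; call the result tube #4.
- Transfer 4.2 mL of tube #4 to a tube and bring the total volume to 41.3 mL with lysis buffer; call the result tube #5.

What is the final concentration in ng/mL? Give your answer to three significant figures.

Step 1: 0.35 mL brought to 29.6 mL → factor 29.6/0.35 = 84.571
Step 2: 50 μL + 150 μL = 200 μL total → factor 200/50 = 4
Step 3: 0.1 mL brought to 400 μL → factor 0.4/0.1 = 4
Step 4: 45-fold → factor 45
Step 5: 4.2 mL brought to 41.3 mL → factor 41.3/4.2 = 9.8333
Overall dilution factor = 84.571 × 4 × 4 × 45 × 9.8333 = 5.9877 × 10^5
Final = 10.0 mg/mL / 5.9877 × 10^5 = 1.670 × 10^-5 mg/mL = 16.7 ng/mL

16.7 ng/mL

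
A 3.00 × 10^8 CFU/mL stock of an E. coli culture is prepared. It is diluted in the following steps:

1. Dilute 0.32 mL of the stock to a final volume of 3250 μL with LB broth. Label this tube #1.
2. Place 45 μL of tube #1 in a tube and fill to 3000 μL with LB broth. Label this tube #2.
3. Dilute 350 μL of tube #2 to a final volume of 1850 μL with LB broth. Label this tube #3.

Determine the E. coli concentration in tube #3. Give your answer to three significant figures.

Step 1: 0.32 mL brought to 3250 μL → factor 3.25/0.32 = 10.156
Step 2: 45 μL brought to 3000 μL → factor 3000/45 = 66.667
Step 3: 350 μL brought to 1850 μL → factor 1850/350 = 5.2857
Overall dilution factor = 10.156 × 66.667 × 5.2857 = 3578.9
Final = 3.00 × 10^8 CFU/mL / 3578.9 = 8.38 × 10^4 CFU/mL

8.38 × 10^4 CFU/mL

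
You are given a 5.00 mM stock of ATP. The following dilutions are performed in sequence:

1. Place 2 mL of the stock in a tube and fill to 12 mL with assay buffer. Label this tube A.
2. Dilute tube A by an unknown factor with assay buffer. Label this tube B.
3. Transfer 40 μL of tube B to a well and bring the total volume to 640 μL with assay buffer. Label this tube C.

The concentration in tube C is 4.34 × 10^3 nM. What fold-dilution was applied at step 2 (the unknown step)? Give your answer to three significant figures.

Step 1: 2 mL brought to 12 mL → factor 12/2 = 6
Step 2: unknown factor x
Step 3: 40 μL brought to 640 μL → factor 640/40 = 16
Product of known-step factors = 96
Overall factor = 5.00 mM / (4.34 × 10^3 nM) = 1152.1
x = 1152.1 / 96 = 12.0

12.0-fold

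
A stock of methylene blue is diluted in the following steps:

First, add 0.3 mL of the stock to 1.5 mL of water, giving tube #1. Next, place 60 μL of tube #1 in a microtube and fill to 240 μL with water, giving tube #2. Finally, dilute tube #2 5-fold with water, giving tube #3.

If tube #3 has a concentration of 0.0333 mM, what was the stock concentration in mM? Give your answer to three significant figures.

Step 1: 0.3 mL + 1.5 mL = 1.8 mL total → factor 1.8/0.3 = 6
Step 2: 60 μL brought to 240 μL → factor 240/60 = 4
Step 3: 5-fold → factor 5
Overall dilution factor = 6 × 4 × 5 = 120
Stock = 0.0333 mM × 120 = 4.00 mM

4.00 mM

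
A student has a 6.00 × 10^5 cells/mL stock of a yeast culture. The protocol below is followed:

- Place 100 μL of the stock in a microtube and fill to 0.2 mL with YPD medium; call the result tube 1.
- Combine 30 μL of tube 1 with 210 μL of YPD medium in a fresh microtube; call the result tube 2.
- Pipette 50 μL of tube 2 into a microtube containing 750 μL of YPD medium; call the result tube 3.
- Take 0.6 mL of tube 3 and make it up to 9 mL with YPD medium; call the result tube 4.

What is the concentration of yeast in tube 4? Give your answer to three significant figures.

156 cells/mL

Step 1: 100 μL brought to 0.2 mL → factor 200/100 = 2
Step 2: 30 μL + 210 μL = 240 μL total → factor 240/30 = 8
Step 3: 50 μL + 750 μL = 800 μL total → factor 800/50 = 16
Step 4: 0.6 mL brought to 9 mL → factor 9/0.6 = 15
Overall dilution factor = 2 × 8 × 16 × 15 = 3840
Final = 6.00 × 10^5 cells/mL / 3840 = 156 cells/mL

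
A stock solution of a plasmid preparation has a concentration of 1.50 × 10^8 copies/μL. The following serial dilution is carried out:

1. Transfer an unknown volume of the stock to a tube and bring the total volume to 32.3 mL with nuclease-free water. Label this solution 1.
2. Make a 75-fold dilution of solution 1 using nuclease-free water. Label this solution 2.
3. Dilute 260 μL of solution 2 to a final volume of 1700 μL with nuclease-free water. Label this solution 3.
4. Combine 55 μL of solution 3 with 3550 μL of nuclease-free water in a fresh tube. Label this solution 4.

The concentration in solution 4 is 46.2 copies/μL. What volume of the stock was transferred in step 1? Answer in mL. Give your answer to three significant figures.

Step 1: v brought to 32.3 mL → factor = 32.3 mL/v
Step 2: 75-fold → factor 75
Step 3: 260 μL brought to 1700 μL → factor 1700/260 = 6.5385
Step 4: 55 μL + 3550 μL = 3605 μL total → factor 3605/55 = 65.545
Product of known-step factors = 32142
Overall factor = 1.50 × 10^8 copies/μL / (46.2 copies/μL) = 3.2468 × 10^6
Step-1 factor = 3.2468 × 10^6 / 32142 = 101.01
v = 32.3 mL / 101.01 = 0.320 mL

0.320 mL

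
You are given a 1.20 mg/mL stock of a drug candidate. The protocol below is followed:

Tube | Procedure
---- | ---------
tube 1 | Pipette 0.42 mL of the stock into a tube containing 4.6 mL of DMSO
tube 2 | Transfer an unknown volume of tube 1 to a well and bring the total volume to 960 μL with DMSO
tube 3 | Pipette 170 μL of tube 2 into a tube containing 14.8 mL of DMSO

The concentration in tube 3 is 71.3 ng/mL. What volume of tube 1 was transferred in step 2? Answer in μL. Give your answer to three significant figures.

Step 1: 0.42 mL + 4.6 mL = 5.02 mL total → factor 5.02/0.42 = 11.952
Step 2: v brought to 960 μL → factor = 960 μL/v
Step 3: 170 μL + 14.8 mL = 14970 μL total → factor 14970/170 = 88.059
Product of known-step factors = 1052.5
Overall factor = 1.20 mg/mL / (71.3 ng/mL) = 16830
Step-2 factor = 16830 / 1052.5 = 15.991
v = 960 μL / 15.991 = 60.0 μL

60.0 μL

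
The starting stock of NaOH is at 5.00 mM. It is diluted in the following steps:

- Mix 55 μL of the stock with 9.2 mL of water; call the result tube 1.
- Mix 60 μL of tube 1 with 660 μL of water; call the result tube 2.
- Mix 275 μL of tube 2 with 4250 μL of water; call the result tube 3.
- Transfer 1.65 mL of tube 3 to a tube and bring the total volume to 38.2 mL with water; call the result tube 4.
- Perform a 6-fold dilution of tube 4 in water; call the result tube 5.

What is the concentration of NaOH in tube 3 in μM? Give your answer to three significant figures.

0.150 μM

Step 1: 55 μL + 9.2 mL = 9255 μL total → factor 9255/55 = 168.27
Step 2: 60 μL + 660 μL = 720 μL total → factor 720/60 = 12
Step 3: 275 μL + 4250 μL = 4525 μL total → factor 4525/275 = 16.455
Dilution factor through tube 3 = 168.27 × 12 × 16.455 = 33226
[tube 3] = 5.00 mM / 33226 = 0.0001505 mM = 0.150 μM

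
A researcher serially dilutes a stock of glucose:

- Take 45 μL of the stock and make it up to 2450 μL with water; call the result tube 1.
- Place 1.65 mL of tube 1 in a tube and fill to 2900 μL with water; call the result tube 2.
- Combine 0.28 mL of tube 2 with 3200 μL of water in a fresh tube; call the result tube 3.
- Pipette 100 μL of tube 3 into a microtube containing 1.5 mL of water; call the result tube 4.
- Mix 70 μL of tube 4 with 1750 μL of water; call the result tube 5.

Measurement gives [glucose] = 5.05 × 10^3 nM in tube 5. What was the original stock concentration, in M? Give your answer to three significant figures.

Step 1: 45 μL brought to 2450 μL → factor 2450/45 = 54.444
Step 2: 1.65 mL brought to 2900 μL → factor 2.9/1.65 = 1.7576
Step 3: 0.28 mL + 3200 μL = 3.48 mL total → factor 3.48/0.28 = 12.429
Step 4: 100 μL + 1.5 mL = 1600 μL total → factor 1600/100 = 16
Step 5: 70 μL + 1750 μL = 1820 μL total → factor 1820/70 = 26
Overall dilution factor = 54.444 × 1.7576 × 12.429 × 16 × 26 = 4.9475 × 10^5
Stock = 5.05 × 10^3 nM × 4.9475 × 10^5 = 2.498 × 10^9 nM = 2.50 M

2.50 M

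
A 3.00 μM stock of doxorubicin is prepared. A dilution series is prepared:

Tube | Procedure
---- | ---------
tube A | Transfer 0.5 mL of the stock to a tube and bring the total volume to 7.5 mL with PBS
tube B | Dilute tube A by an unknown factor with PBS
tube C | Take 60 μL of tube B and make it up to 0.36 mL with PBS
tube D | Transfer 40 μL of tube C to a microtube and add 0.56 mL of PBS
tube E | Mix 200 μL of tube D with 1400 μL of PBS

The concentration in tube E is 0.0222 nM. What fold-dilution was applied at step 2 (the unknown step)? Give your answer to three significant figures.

12.5-fold

Step 1: 0.5 mL brought to 7.5 mL → factor 7.5/0.5 = 15
Step 2: unknown factor x
Step 3: 60 μL brought to 0.36 mL → factor 360/60 = 6
Step 4: 40 μL + 0.56 mL = 600 μL total → factor 600/40 = 15
Step 5: 200 μL + 1400 μL = 1600 μL total → factor 1600/200 = 8
Product of known-step factors = 10800
Overall factor = 3.00 μM / (0.0222 nM) = 1.3514 × 10^5
x = 1.3514 × 10^5 / 10800 = 12.5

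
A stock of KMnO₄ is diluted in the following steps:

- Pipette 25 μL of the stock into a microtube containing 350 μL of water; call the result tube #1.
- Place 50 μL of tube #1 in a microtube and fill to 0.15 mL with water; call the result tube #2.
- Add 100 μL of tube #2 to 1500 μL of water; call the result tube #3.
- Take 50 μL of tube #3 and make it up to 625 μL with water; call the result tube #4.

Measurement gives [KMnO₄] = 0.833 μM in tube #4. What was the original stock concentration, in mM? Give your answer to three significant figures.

Step 1: 25 μL + 350 μL = 375 μL total → factor 375/25 = 15
Step 2: 50 μL brought to 0.15 mL → factor 150/50 = 3
Step 3: 100 μL + 1500 μL = 1600 μL total → factor 1600/100 = 16
Step 4: 50 μL brought to 625 μL → factor 625/50 = 12.5
Overall dilution factor = 15 × 3 × 16 × 12.5 = 9000
Stock = 0.833 μM × 9000 = 7497 μM = 7.50 mM

7.50 mM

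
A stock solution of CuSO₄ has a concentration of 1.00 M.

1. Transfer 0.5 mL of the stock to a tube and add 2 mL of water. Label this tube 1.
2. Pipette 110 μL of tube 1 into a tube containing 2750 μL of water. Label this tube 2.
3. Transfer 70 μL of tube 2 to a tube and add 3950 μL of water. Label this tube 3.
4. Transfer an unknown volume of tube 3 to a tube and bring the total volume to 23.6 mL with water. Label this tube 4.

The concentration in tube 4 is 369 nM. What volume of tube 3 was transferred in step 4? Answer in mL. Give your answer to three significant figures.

Step 1: 0.5 mL + 2 mL = 2.5 mL total → factor 2.5/0.5 = 5
Step 2: 110 μL + 2750 μL = 2860 μL total → factor 2860/110 = 26
Step 3: 70 μL + 3950 μL = 4020 μL total → factor 4020/70 = 57.429
Step 4: v brought to 23.6 mL → factor = 23.6 mL/v
Product of known-step factors = 7465.7
Overall factor = 1.00 M / (369 nM) = 2.71 × 10^6
Step-4 factor = 2.71 × 10^6 / 7465.7 = 363
v = 23.6 mL / 363 = 0.0650 mL

0.0650 mL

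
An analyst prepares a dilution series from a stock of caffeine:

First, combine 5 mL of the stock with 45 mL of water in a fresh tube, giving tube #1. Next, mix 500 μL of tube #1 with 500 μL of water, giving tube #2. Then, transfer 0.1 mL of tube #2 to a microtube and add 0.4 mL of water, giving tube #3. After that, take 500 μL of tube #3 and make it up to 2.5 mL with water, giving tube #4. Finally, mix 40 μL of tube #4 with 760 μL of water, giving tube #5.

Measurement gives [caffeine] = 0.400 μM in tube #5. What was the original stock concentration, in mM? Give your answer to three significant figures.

Step 1: 5 mL + 45 mL = 50 mL total → factor 50/5 = 10
Step 2: 500 μL + 500 μL = 1000 μL total → factor 1000/500 = 2
Step 3: 0.1 mL + 0.4 mL = 0.5 mL total → factor 0.5/0.1 = 5
Step 4: 500 μL brought to 2.5 mL → factor 2500/500 = 5
Step 5: 40 μL + 760 μL = 800 μL total → factor 800/40 = 20
Overall dilution factor = 10 × 2 × 5 × 5 × 20 = 10000
Stock = 0.400 μM × 10000 = 4000 μM = 4.00 mM

4.00 mM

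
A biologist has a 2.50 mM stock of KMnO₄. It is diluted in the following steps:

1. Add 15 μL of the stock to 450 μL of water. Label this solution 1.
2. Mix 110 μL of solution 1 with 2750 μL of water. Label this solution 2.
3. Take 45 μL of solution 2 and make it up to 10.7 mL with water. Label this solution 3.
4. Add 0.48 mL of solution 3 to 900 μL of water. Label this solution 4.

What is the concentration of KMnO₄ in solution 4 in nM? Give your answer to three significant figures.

Step 1: 15 μL + 450 μL = 465 μL total → factor 465/15 = 31
Step 2: 110 μL + 2750 μL = 2860 μL total → factor 2860/110 = 26
Step 3: 45 μL brought to 10.7 mL → factor 10700/45 = 237.78
Step 4: 0.48 mL + 900 μL = 1.38 mL total → factor 1.38/0.48 = 2.875
Overall dilution factor = 31 × 26 × 237.78 × 2.875 = 5.5099 × 10^5
Final = 2.50 mM / 5.5099 × 10^5 = 4.537 × 10^-6 mM = 4.54 nM

4.54 nM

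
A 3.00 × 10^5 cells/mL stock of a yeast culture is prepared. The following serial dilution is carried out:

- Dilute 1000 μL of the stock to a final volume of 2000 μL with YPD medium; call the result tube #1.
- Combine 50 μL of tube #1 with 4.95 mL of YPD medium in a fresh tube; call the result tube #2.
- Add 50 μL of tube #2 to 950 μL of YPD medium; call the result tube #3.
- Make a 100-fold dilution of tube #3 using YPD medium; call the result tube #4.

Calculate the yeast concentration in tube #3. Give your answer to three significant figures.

Step 1: 1000 μL brought to 2000 μL → factor 2000/1000 = 2
Step 2: 50 μL + 4.95 mL = 5000 μL total → factor 5000/50 = 100
Step 3: 50 μL + 950 μL = 1000 μL total → factor 1000/50 = 20
Dilution factor through tube #3 = 2 × 100 × 20 = 4000
[tube #3] = 3.00 × 10^5 cells/mL / 4000 = 75.0 cells/mL

75.0 cells/mL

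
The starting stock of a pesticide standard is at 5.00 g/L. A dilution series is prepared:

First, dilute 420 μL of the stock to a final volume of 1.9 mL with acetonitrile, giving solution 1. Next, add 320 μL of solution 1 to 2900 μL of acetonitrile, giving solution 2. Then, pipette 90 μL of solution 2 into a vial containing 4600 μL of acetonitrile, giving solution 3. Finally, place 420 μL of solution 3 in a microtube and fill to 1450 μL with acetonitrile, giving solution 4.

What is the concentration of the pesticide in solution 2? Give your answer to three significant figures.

0.110 g/L

Step 1: 420 μL brought to 1.9 mL → factor 1900/420 = 4.5238
Step 2: 320 μL + 2900 μL = 3220 μL total → factor 3220/320 = 10.062
Dilution factor through solution 2 = 4.5238 × 10.062 = 45.521
[solution 2] = 5.00 g/L / 45.521 = 0.110 g/L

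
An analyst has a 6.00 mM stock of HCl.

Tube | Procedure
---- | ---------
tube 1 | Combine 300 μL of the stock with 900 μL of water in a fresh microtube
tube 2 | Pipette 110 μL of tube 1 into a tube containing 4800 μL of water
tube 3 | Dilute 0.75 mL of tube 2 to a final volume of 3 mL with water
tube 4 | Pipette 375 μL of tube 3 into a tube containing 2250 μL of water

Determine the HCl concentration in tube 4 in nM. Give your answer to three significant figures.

1.20 × 10^3 nM

Step 1: 300 μL + 900 μL = 1200 μL total → factor 1200/300 = 4
Step 2: 110 μL + 4800 μL = 4910 μL total → factor 4910/110 = 44.636
Step 3: 0.75 mL brought to 3 mL → factor 3/0.75 = 4
Step 4: 375 μL + 2250 μL = 2625 μL total → factor 2625/375 = 7
Overall dilution factor = 4 × 44.636 × 4 × 7 = 4999.3
Final = 6.00 mM / 4999.3 = 0.001200 mM = 1.20 × 10^3 nM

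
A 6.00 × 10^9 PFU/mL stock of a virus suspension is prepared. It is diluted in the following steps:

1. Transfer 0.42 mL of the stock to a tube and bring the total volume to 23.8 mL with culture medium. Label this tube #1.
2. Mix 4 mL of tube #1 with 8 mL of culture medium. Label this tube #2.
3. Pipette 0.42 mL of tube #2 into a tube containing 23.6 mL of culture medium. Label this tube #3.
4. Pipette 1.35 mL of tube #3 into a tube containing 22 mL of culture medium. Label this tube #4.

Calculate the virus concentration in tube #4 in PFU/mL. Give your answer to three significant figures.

Step 1: 0.42 mL brought to 23.8 mL → factor 23.8/0.42 = 56.667
Step 2: 4 mL + 8 mL = 12 mL total → factor 12/4 = 3
Step 3: 0.42 mL + 23.6 mL = 24.02 mL total → factor 24.02/0.42 = 57.19
Step 4: 1.35 mL + 22 mL = 23.35 mL total → factor 23.35/1.35 = 17.296
Dilution factor through tube #4 = 56.667 × 3 × 57.19 × 17.296 = 1.6816 × 10^5
[tube #4] = 6.00 × 10^9 PFU/mL / 1.6816 × 10^5 = 3.57 × 10^4 PFU/mL

3.57 × 10^4 PFU/mL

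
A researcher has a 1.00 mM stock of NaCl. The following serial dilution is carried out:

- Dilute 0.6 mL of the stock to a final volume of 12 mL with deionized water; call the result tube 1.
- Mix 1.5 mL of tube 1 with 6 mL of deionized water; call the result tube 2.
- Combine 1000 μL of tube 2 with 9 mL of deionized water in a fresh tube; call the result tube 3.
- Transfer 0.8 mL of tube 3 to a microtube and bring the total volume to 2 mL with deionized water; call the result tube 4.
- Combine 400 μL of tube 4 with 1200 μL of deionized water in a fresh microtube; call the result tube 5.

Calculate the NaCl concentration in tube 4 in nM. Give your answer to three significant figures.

Step 1: 0.6 mL brought to 12 mL → factor 12/0.6 = 20
Step 2: 1.5 mL + 6 mL = 7.5 mL total → factor 7.5/1.5 = 5
Step 3: 1000 μL + 9 mL = 10000 μL total → factor 10000/1000 = 10
Step 4: 0.8 mL brought to 2 mL → factor 2/0.8 = 2.5
Dilution factor through tube 4 = 20 × 5 × 10 × 2.5 = 2500
[tube 4] = 1.00 mM / 2500 = 0.0004000 mM = 400 nM

400 nM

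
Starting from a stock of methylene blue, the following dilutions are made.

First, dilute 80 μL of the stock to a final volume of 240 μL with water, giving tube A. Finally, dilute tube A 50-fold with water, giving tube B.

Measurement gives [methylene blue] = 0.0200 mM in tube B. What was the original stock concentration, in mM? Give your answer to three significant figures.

3.00 mM

Step 1: 80 μL brought to 240 μL → factor 240/80 = 3
Step 2: 50-fold → factor 50
Overall dilution factor = 3 × 50 = 150
Stock = 0.0200 mM × 150 = 3.00 mM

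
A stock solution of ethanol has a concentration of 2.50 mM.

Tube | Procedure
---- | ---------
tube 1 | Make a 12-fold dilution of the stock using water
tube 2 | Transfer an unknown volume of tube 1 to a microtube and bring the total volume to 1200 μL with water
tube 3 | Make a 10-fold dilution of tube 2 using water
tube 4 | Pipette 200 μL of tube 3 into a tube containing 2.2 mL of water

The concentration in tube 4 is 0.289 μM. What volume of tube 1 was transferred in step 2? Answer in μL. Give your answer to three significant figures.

Step 1: 12-fold → factor 12
Step 2: v brought to 1200 μL → factor = 1200 μL/v
Step 3: 10-fold → factor 10
Step 4: 200 μL + 2.2 mL = 2400 μL total → factor 2400/200 = 12
Product of known-step factors = 1440
Overall factor = 2.50 mM / (0.289 μM) = 8650.5
Step-2 factor = 8650.5 / 1440 = 6.0073
v = 1200 μL / 6.0073 = 200 μL

200 μL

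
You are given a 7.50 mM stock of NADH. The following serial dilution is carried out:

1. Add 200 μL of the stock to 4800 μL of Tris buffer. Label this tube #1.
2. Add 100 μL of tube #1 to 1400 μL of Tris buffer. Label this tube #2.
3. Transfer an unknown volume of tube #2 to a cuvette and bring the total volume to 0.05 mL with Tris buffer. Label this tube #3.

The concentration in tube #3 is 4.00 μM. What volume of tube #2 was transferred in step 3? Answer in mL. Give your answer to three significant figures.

Step 1: 200 μL + 4800 μL = 5000 μL total → factor 5000/200 = 25
Step 2: 100 μL + 1400 μL = 1500 μL total → factor 1500/100 = 15
Step 3: v brought to 0.05 mL → factor = 0.05 mL/v
Product of known-step factors = 375
Overall factor = 7.50 mM / (4.00 μM) = 1875
Step-3 factor = 1875 / 375 = 5
v = 0.05 mL / 5 = 0.0100 mL

0.0100 mL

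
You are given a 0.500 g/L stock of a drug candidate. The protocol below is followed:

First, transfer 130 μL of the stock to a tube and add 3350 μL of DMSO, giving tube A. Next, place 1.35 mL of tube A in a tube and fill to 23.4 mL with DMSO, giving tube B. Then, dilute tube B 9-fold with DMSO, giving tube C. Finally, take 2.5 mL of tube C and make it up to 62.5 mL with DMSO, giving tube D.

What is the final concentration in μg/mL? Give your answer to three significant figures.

Step 1: 130 μL + 3350 μL = 3480 μL total → factor 3480/130 = 26.769
Step 2: 1.35 mL brought to 23.4 mL → factor 23.4/1.35 = 17.333
Step 3: 9-fold → factor 9
Step 4: 2.5 mL brought to 62.5 mL → factor 62.5/2.5 = 25
Overall dilution factor = 26.769 × 17.333 × 9 × 25 = 1.044 × 10^5
Final = 0.500 g/L / 1.044 × 10^5 = 4.789 × 10^-6 g/L = 0.00479 μg/mL

0.00479 μg/mL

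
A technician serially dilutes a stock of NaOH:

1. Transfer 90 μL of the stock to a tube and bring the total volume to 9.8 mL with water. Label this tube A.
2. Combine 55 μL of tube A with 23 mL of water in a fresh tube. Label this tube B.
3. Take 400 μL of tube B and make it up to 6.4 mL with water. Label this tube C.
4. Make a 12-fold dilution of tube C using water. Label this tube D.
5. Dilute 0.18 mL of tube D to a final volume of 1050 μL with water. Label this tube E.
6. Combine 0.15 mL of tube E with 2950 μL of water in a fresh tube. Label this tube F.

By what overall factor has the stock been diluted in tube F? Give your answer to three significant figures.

1.06 × 10^9

Step 1: 90 μL brought to 9.8 mL → factor 9800/90 = 108.89
Step 2: 55 μL + 23 mL = 23055 μL total → factor 23055/55 = 419.18
Step 3: 400 μL brought to 6.4 mL → factor 6400/400 = 16
Step 4: 12-fold → factor 12
Step 5: 0.18 mL brought to 1050 μL → factor 1.05/0.18 = 5.8333
Step 6: 0.15 mL + 2950 μL = 3.1 mL total → factor 3.1/0.15 = 20.667
Overall dilution factor = 108.89 × 419.18 × 16 × 12 × 5.8333 × 20.667 = 1.0565 × 10^9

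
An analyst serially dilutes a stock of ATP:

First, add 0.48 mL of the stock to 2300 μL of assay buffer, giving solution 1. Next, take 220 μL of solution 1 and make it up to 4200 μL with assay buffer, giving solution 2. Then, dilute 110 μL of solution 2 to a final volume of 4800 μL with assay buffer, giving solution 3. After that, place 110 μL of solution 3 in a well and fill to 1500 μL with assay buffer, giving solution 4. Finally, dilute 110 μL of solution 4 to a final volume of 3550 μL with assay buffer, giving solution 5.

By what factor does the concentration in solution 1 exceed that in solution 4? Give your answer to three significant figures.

1.14 × 10^4

Step 1: 0.48 mL + 2300 μL = 2.78 mL total → factor 2.78/0.48 = 5.7917
Step 2: 220 μL brought to 4200 μL → factor 4200/220 = 19.091
Step 3: 110 μL brought to 4800 μL → factor 4800/110 = 43.636
Step 4: 110 μL brought to 1500 μL → factor 1500/110 = 13.636
Dilution factor to solution 1 = 5.7917; to solution 4 = 65793
[solution 1]/[solution 4] = (factor to solution 4)/(factor to solution 1) = 65793/5.7917 = 1.14 × 10^4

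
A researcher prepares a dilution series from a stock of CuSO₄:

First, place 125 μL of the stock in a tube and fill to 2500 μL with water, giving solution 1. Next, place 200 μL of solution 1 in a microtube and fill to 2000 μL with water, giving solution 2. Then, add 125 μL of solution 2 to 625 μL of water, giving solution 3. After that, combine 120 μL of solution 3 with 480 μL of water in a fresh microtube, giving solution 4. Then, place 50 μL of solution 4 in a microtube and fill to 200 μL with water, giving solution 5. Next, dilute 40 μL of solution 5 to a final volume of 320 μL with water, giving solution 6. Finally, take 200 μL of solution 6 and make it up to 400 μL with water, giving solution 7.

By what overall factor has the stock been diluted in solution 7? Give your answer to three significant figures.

3.84 × 10^5

Step 1: 125 μL brought to 2500 μL → factor 2500/125 = 20
Step 2: 200 μL brought to 2000 μL → factor 2000/200 = 10
Step 3: 125 μL + 625 μL = 750 μL total → factor 750/125 = 6
Step 4: 120 μL + 480 μL = 600 μL total → factor 600/120 = 5
Step 5: 50 μL brought to 200 μL → factor 200/50 = 4
Step 6: 40 μL brought to 320 μL → factor 320/40 = 8
Step 7: 200 μL brought to 400 μL → factor 400/200 = 2
Overall dilution factor = 20 × 10 × 6 × 5 × 4 × 8 × 2 = 3.84 × 10^5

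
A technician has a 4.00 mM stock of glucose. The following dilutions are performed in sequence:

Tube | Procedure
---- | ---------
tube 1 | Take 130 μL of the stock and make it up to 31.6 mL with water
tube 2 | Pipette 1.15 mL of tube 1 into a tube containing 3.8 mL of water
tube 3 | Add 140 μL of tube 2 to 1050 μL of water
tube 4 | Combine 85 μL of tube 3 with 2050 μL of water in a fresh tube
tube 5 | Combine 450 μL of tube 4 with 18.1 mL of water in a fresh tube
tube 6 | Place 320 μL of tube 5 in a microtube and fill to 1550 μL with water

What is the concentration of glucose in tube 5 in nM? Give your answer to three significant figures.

Step 1: 130 μL brought to 31.6 mL → factor 31600/130 = 243.08
Step 2: 1.15 mL + 3.8 mL = 4.95 mL total → factor 4.95/1.15 = 4.3043
Step 3: 140 μL + 1050 μL = 1190 μL total → factor 1190/140 = 8.5
Step 4: 85 μL + 2050 μL = 2135 μL total → factor 2135/85 = 25.118
Step 5: 450 μL + 18.1 mL = 18550 μL total → factor 18550/450 = 41.222
Dilution factor through tube 5 = 243.08 × 4.3043 × 8.5 × 25.118 × 41.222 = 9.2083 × 10^6
[tube 5] = 4.00 mM / 9.2083 × 10^6 = 4.344 × 10^-7 mM = 0.434 nM

0.434 nM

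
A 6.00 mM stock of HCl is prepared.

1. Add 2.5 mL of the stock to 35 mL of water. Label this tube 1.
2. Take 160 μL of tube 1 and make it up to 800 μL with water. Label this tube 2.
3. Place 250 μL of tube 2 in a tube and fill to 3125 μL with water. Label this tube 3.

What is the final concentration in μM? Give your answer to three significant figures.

6.40 μM

Step 1: 2.5 mL + 35 mL = 37.5 mL total → factor 37.5/2.5 = 15
Step 2: 160 μL brought to 800 μL → factor 800/160 = 5
Step 3: 250 μL brought to 3125 μL → factor 3125/250 = 12.5
Overall dilution factor = 15 × 5 × 12.5 = 937.5
Final = 6.00 mM / 937.5 = 0.006400 mM = 6.40 μM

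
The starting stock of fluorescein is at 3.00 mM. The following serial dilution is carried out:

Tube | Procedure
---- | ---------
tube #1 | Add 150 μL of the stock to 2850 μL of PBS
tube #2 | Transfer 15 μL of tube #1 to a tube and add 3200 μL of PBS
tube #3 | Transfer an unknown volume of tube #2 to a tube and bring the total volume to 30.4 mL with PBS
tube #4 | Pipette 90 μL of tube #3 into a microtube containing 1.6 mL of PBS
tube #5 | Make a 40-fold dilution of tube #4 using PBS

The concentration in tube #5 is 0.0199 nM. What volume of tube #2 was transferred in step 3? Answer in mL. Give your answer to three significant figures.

Step 1: 150 μL + 2850 μL = 3000 μL total → factor 3000/150 = 20
Step 2: 15 μL + 3200 μL = 3215 μL total → factor 3215/15 = 214.33
Step 3: v brought to 30.4 mL → factor = 30.4 mL/v
Step 4: 90 μL + 1.6 mL = 1690 μL total → factor 1690/90 = 18.778
Step 5: 40-fold → factor 40
Product of known-step factors = 3.2198 × 10^6
Overall factor = 3.00 mM / (0.0199 nM) = 1.5075 × 10^8
Step-3 factor = 1.5075 × 10^8 / 3.2198 × 10^6 = 46.821
v = 30.4 mL / 46.821 = 0.649 mL

0.649 mL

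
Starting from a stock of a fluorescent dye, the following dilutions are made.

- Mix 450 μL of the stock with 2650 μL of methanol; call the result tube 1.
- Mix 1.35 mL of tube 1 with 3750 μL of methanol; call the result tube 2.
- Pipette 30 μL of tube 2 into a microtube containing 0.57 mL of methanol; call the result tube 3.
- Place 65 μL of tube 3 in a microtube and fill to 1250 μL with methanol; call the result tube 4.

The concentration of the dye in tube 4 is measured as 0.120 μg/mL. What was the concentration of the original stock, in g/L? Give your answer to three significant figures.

Step 1: 450 μL + 2650 μL = 3100 μL total → factor 3100/450 = 6.8889
Step 2: 1.35 mL + 3750 μL = 5.1 mL total → factor 5.1/1.35 = 3.7778
Step 3: 30 μL + 0.57 mL = 600 μL total → factor 600/30 = 20
Step 4: 65 μL brought to 1250 μL → factor 1250/65 = 19.231
Overall dilution factor = 6.8889 × 3.7778 × 20 × 19.231 = 10009
Stock = 0.120 μg/mL × 10009 = 1201 μg/mL = 1.20 g/L

1.20 g/L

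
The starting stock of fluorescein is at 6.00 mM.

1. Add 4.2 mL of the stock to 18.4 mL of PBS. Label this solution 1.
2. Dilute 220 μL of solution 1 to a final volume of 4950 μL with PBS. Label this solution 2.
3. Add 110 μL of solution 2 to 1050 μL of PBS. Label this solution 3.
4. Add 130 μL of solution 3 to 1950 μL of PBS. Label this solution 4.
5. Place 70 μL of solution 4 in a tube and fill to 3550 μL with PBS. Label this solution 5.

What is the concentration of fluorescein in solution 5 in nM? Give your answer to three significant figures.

5.79 nM

Step 1: 4.2 mL + 18.4 mL = 22.6 mL total → factor 22.6/4.2 = 5.381
Step 2: 220 μL brought to 4950 μL → factor 4950/220 = 22.5
Step 3: 110 μL + 1050 μL = 1160 μL total → factor 1160/110 = 10.545
Step 4: 130 μL + 1950 μL = 2080 μL total → factor 2080/130 = 16
Step 5: 70 μL brought to 3550 μL → factor 3550/70 = 50.714
Overall dilution factor = 5.381 × 22.5 × 10.545 × 16 × 50.714 = 1.036 × 10^6
Final = 6.00 mM / 1.036 × 10^6 = 5.792 × 10^-6 mM = 5.79 nM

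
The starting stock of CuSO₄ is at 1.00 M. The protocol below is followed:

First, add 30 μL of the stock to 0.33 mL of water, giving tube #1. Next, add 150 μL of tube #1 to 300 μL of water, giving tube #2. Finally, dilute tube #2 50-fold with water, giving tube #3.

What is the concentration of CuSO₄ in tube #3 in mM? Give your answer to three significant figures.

0.556 mM

Step 1: 30 μL + 0.33 mL = 360 μL total → factor 360/30 = 12
Step 2: 150 μL + 300 μL = 450 μL total → factor 450/150 = 3
Step 3: 50-fold → factor 50
Overall dilution factor = 12 × 3 × 50 = 1800
Final = 1.00 M / 1800 = 0.0005556 M = 0.556 mM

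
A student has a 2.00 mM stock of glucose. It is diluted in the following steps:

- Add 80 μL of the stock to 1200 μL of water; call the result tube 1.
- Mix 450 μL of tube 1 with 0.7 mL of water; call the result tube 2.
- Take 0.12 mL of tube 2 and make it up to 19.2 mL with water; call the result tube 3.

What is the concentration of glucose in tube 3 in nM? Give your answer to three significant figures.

306 nM

Step 1: 80 μL + 1200 μL = 1280 μL total → factor 1280/80 = 16
Step 2: 450 μL + 0.7 mL = 1150 μL total → factor 1150/450 = 2.5556
Step 3: 0.12 mL brought to 19.2 mL → factor 19.2/0.12 = 160
Overall dilution factor = 16 × 2.5556 × 160 = 6542.2
Final = 2.00 mM / 6542.2 = 0.0003057 mM = 306 nM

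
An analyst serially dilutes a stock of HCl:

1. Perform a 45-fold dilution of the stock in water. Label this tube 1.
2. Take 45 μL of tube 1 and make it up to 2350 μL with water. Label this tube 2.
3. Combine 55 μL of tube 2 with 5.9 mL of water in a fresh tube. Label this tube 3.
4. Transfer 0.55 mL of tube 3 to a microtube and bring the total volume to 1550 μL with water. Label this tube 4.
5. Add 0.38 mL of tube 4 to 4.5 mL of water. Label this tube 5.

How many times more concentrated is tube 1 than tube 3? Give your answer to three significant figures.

Step 1: 45-fold → factor 45
Step 2: 45 μL brought to 2350 μL → factor 2350/45 = 52.222
Step 3: 55 μL + 5.9 mL = 5955 μL total → factor 5955/55 = 108.27
Dilution factor to tube 1 = 45; to tube 3 = 2.5444 × 10^5
[tube 1]/[tube 3] = (factor to tube 3)/(factor to tube 1) = 2.5444 × 10^5/45 = 5.65 × 10^3

5.65 × 10^3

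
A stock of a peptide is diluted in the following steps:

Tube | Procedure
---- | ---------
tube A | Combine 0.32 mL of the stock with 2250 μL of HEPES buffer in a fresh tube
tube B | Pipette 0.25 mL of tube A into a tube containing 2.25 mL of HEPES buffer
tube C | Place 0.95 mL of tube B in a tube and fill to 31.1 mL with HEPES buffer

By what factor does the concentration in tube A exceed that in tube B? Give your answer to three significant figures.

Step 1: 0.32 mL + 2250 μL = 2.57 mL total → factor 2.57/0.32 = 8.0312
Step 2: 0.25 mL + 2.25 mL = 2.5 mL total → factor 2.5/0.25 = 10
Dilution factor to tube A = 8.0312; to tube B = 80.312
[tube A]/[tube B] = (factor to tube B)/(factor to tube A) = 80.312/8.0312 = 10.0

10.0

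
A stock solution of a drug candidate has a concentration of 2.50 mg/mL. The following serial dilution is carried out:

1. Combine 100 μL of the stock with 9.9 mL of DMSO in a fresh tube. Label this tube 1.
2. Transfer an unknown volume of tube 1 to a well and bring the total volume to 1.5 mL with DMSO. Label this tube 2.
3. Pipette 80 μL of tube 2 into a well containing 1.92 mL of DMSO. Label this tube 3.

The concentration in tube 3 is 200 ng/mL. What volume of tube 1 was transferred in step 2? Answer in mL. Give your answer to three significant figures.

Step 1: 100 μL + 9.9 mL = 10000 μL total → factor 10000/100 = 100
Step 2: v brought to 1.5 mL → factor = 1.5 mL/v
Step 3: 80 μL + 1.92 mL = 2000 μL total → factor 2000/80 = 25
Product of known-step factors = 2500
Overall factor = 2.50 mg/mL / (200 ng/mL) = 12500
Step-2 factor = 12500 / 2500 = 5
v = 1.5 mL / 5 = 0.300 mL

0.300 mL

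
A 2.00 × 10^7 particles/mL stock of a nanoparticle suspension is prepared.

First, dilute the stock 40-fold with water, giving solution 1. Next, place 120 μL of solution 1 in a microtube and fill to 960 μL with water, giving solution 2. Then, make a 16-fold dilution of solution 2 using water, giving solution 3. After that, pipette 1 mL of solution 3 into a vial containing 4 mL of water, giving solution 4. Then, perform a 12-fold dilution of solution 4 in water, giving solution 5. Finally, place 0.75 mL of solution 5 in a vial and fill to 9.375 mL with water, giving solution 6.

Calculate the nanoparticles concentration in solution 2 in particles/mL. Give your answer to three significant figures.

6.25 × 10^4 particles/mL

Step 1: 40-fold → factor 40
Step 2: 120 μL brought to 960 μL → factor 960/120 = 8
Dilution factor through solution 2 = 40 × 8 = 320
[solution 2] = 2.00 × 10^7 particles/mL / 320 = 6.25 × 10^4 particles/mL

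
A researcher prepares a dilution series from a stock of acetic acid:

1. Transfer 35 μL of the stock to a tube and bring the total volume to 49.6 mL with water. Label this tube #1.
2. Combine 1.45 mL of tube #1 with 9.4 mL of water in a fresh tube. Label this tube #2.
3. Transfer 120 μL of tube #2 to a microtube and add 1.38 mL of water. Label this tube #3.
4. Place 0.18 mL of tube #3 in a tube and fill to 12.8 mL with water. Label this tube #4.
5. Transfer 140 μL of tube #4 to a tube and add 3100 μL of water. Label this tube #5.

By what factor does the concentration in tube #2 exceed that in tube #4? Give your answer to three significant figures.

Step 1: 35 μL brought to 49.6 mL → factor 49600/35 = 1417.1
Step 2: 1.45 mL + 9.4 mL = 10.85 mL total → factor 10.85/1.45 = 7.4828
Step 3: 120 μL + 1.38 mL = 1500 μL total → factor 1500/120 = 12.5
Step 4: 0.18 mL brought to 12.8 mL → factor 12.8/0.18 = 71.111
Dilution factor to tube #2 = 10604; to tube #4 = 9.4259 × 10^6
[tube #2]/[tube #4] = (factor to tube #4)/(factor to tube #2) = 9.4259 × 10^6/10604 = 889

889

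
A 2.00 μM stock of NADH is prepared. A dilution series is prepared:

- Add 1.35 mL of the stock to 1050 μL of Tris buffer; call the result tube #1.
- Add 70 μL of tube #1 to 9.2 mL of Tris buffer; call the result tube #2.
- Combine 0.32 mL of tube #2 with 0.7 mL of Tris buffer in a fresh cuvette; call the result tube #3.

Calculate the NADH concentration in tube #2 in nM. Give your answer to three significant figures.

Step 1: 1.35 mL + 1050 μL = 2.4 mL total → factor 2.4/1.35 = 1.7778
Step 2: 70 μL + 9.2 mL = 9270 μL total → factor 9270/70 = 132.43
Dilution factor through tube #2 = 1.7778 × 132.43 = 235.43
[tube #2] = 2.00 μM / 235.43 = 0.008495 μM = 8.50 nM

8.50 nM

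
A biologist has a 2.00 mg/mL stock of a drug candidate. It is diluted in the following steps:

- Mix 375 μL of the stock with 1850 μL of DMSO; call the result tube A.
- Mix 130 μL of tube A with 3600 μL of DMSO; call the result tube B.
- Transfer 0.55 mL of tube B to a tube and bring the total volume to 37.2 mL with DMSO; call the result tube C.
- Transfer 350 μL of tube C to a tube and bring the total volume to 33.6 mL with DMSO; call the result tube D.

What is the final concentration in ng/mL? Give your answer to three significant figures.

Step 1: 375 μL + 1850 μL = 2225 μL total → factor 2225/375 = 5.9333
Step 2: 130 μL + 3600 μL = 3730 μL total → factor 3730/130 = 28.692
Step 3: 0.55 mL brought to 37.2 mL → factor 37.2/0.55 = 67.636
Step 4: 350 μL brought to 33.6 mL → factor 33600/350 = 96
Overall dilution factor = 5.9333 × 28.692 × 67.636 × 96 = 1.1054 × 10^6
Final = 2.00 mg/mL / 1.1054 × 10^6 = 1.809 × 10^-6 mg/mL = 1.81 ng/mL

1.81 ng/mL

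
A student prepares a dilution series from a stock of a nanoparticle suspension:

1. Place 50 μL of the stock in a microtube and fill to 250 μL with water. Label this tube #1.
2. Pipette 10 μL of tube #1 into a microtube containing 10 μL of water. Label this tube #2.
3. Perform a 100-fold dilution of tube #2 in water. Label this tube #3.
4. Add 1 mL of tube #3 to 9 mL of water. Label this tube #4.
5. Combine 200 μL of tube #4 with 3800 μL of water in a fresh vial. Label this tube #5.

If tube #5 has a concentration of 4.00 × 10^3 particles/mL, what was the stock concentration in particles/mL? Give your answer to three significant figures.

Step 1: 50 μL brought to 250 μL → factor 250/50 = 5
Step 2: 10 μL + 10 μL = 20 μL total → factor 20/10 = 2
Step 3: 100-fold → factor 100
Step 4: 1 mL + 9 mL = 10 mL total → factor 10/1 = 10
Step 5: 200 μL + 3800 μL = 4000 μL total → factor 4000/200 = 20
Overall dilution factor = 5 × 2 × 100 × 10 × 20 = 2 × 10^5
Stock = 4.00 × 10^3 particles/mL × 2 × 10^5 = 8.00 × 10^8 particles/mL

8.00 × 10^8 particles/mL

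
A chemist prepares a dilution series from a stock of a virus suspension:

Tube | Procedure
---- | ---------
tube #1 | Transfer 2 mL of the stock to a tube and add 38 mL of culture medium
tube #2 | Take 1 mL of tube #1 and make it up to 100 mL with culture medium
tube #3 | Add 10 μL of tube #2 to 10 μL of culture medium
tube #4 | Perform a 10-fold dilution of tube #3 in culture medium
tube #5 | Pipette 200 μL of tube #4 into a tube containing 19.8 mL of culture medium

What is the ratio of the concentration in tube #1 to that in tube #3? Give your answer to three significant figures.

200

Step 1: 2 mL + 38 mL = 40 mL total → factor 40/2 = 20
Step 2: 1 mL brought to 100 mL → factor 100/1 = 100
Step 3: 10 μL + 10 μL = 20 μL total → factor 20/10 = 2
Dilution factor to tube #1 = 20; to tube #3 = 4000
[tube #1]/[tube #3] = (factor to tube #3)/(factor to tube #1) = 4000/20 = 200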